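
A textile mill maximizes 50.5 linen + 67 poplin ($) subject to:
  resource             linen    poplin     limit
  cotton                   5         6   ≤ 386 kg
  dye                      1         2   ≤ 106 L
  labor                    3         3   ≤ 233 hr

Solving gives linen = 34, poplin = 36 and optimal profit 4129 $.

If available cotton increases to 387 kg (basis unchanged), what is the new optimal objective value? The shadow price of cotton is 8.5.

4137.5

Δb = 1, so new z* = 4129 + (8.5)·(1) = 4129 + 8.5 = 4137.5.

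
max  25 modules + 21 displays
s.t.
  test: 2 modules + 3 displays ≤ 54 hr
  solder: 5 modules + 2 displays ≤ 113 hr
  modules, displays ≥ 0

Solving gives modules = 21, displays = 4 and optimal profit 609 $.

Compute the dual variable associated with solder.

3

At the optimum: test uses 54 of 54 (binding); solder uses 113 of 113 (binding).
From A_Bᵀ y = c: 2·y_test + 5·y_solder = 25; 3·y_test + 2·y_solder = 21.
→ y_test = 5 and y_solder = 3.
Shadow price of solder = 3.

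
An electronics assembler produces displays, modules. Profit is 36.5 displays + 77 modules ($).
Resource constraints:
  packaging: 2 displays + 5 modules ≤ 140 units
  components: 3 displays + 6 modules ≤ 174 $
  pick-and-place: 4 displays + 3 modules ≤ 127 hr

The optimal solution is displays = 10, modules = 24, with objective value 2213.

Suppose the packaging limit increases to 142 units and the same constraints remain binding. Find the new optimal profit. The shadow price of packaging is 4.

2221

Δb = 2, so new z* = 2213 + (4)·(2) = 2213 + 8 = 2221.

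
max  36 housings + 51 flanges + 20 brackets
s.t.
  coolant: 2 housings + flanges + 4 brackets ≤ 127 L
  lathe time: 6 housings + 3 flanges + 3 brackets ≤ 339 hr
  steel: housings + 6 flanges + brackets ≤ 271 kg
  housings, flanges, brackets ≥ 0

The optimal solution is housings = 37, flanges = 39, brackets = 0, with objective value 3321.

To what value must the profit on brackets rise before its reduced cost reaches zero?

Binding: lathe time and steel. Non-binding: coolant (14 unused).
Since coolant is not tight, its dual is 0.
The binding rows give the dual system: 6·y_lathe time + 1·y_steel = 36 and 3·y_lathe time + 6·y_steel = 51.
→ y_lathe time = 5 and y_steel = 6.
brackets enters the basis when its profit ≥ yᵀa₃ = 5·3 + 6·1 = 21.

21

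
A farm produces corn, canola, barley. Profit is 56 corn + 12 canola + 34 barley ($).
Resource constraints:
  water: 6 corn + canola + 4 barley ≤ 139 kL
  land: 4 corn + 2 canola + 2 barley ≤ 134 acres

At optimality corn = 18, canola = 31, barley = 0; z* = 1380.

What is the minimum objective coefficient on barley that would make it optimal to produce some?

Check each constraint at x*: water 139/139 (tight); land 134/134 (tight).
From A_Bᵀ y = c: 6·y_water + 4·y_land = 56; 1·y_water + 2·y_land = 12.
→ y_water = 8 and y_land = 2.
barley enters the basis when its profit ≥ yᵀa₃ = 8·4 + 2·2 = 36.

36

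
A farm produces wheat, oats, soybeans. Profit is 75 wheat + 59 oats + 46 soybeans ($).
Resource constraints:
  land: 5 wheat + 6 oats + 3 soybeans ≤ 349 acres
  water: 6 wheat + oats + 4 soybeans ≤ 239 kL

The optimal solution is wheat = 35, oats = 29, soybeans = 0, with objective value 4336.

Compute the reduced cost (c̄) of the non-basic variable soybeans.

Check each constraint at x*: land 349/349 (tight); water 239/239 (tight).
Dual feasibility on the basic columns requires 5·y_land + 6·y_water = 75, 6·y_land + 1·y_water = 59.
Solving: y_land = 9, y_water = 5.
Reduced cost of soybeans: c₃ − yᵀa₃ = 46 − (9·3 + 5·4) = 46 − 47 = -1.

-1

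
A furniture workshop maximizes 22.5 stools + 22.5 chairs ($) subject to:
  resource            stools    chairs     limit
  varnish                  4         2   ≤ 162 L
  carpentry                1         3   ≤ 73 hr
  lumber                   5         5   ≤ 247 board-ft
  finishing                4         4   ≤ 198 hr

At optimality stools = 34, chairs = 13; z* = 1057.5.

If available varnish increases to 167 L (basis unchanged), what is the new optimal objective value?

1080

Binding: varnish and carpentry. Non-binding: lumber (12 unused), finishing (10 unused).
By complementary slackness, y = 0 for the non-binding constraints.
The binding rows give the dual system: 4·y_varnish + 1·y_carpentry = 22.5 and 2·y_varnish + 3·y_carpentry = 22.5.
→ y_varnish = 4.5 and y_carpentry = 4.5.
Δz = y_varnish·Δb = 4.5 × (5) = 22.5, so new z* = 1057.5 + 22.5 = 1080.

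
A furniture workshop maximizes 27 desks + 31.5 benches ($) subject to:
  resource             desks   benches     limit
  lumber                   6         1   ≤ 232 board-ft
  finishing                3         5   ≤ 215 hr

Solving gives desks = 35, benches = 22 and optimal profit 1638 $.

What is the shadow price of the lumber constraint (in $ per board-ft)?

1.5

Both lumber and finishing are binding at x*.
The binding rows give the dual system: 6·y_lumber + 3·y_finishing = 27 and 1·y_lumber + 5·y_finishing = 31.5.
Solving: y_lumber = 1.5, y_finishing = 6.
Shadow price of lumber = 1.5.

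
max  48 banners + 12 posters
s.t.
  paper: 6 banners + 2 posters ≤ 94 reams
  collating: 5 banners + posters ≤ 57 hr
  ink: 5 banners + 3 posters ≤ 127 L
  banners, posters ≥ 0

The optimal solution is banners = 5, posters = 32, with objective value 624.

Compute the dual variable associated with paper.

3

At the optimum: paper uses 94 of 94 (binding); collating uses 57 of 57 (binding); ink uses 121 of 127 (slack = 6).
By complementary slackness, y = 0 for the non-binding constraint.
The binding rows give the dual system: 6·y_paper + 5·y_collating = 48 and 2·y_paper + 1·y_collating = 12.
→ y_paper = 3 and y_collating = 6.
Shadow price of paper = 3.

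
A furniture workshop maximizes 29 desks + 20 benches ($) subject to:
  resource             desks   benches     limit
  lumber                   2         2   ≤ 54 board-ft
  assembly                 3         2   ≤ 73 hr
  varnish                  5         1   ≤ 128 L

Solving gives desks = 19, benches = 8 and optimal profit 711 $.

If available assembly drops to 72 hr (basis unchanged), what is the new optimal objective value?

At the optimum: lumber uses 54 of 54 (binding); assembly uses 73 of 73 (binding); varnish uses 103 of 128 (slack = 25).
Since varnish is not tight, its dual is 0.
The binding rows give the dual system: 2·y_lumber + 3·y_assembly = 29 and 2·y_lumber + 2·y_assembly = 20.
→ y_lumber = 1 and y_assembly = 9.
Δz = y_assembly·Δb = 9 × (-1) = -9, so new z* = 711 − 9 = 702.

702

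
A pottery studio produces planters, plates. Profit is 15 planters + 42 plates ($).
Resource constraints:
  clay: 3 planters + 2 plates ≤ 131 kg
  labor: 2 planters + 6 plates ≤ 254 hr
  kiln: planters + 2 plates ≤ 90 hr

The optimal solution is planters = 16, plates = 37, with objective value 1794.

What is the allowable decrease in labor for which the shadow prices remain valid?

Binding constraints: labor, kiln. The basis is B = [[2,6],[1,2]] with det -2.
Per unit decrease in labor, x* moves by d = (1, -0.5).
The basis stays optimal until clay becomes binding; allowable decrease = 4.5 hr.

4.5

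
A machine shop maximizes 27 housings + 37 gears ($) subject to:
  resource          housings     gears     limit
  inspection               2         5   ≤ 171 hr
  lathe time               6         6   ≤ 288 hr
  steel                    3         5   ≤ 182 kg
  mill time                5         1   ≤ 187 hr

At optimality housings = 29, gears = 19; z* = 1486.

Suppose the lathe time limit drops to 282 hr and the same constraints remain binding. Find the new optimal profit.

1474

Binding: lathe time and steel. Non-binding: inspection (18 unused), mill time (23 unused).
Since inspection, mill time are not tight, their duals are 0.
Dual feasibility on the basic columns requires 6·y_lathe time + 3·y_steel = 27, 6·y_lathe time + 5·y_steel = 37.
This yields shadow prices y_lathe time = 2, y_steel = 5.
Δz = y_lathe time·Δb = 2 × (-6) = -12, so new z* = 1486 − 12 = 1474.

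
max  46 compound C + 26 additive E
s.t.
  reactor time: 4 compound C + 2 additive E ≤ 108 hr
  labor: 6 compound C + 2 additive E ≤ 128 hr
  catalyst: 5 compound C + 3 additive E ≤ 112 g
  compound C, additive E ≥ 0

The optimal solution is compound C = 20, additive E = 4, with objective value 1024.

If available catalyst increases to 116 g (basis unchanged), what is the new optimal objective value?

Check each constraint at x*: reactor time 88/108 (slack 20); labor 128/128 (tight); catalyst 112/112 (tight).
Since reactor time is not tight, its dual is 0.
The binding rows give the dual system: 6·y_labor + 5·y_catalyst = 46 and 2·y_labor + 3·y_catalyst = 26.
Solving: y_labor = 1, y_catalyst = 8.
Δz = y_catalyst·Δb = 8 × (4) = 32, so new z* = 1024 + 32 = 1056.

1056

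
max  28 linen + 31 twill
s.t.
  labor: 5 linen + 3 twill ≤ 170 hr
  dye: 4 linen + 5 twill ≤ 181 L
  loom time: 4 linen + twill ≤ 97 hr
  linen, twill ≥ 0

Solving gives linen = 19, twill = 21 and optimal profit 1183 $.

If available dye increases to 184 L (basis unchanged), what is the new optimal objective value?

1201

At the optimum: labor uses 158 of 170 (slack = 12); dye uses 181 of 181 (binding); loom time uses 97 of 97 (binding).
Since labor is not tight, its dual is 0.
Dual feasibility on the basic columns requires 4·y_dye + 4·y_loom time = 28, 5·y_dye + 1·y_loom time = 31.
Solving: y_dye = 6, y_loom time = 1.
Δz = y_dye·Δb = 6 × (3) = 18, so new z* = 1183 + 18 = 1201.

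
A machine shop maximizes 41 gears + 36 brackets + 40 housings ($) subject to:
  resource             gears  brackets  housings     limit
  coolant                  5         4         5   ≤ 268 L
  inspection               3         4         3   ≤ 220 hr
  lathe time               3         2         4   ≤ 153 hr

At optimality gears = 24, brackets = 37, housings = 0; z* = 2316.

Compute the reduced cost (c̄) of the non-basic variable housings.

-1

Binding: coolant and inspection. Non-binding: lathe time (7 unused).
Since lathe time is not tight, its dual is 0.
The binding rows give the dual system: 5·y_coolant + 3·y_inspection = 41 and 4·y_coolant + 4·y_inspection = 36.
→ y_coolant = 7 and y_inspection = 2.
Reduced cost of housings: c₃ − yᵀa₃ = 40 − (7·5 + 2·3) = 40 − 41 = -1.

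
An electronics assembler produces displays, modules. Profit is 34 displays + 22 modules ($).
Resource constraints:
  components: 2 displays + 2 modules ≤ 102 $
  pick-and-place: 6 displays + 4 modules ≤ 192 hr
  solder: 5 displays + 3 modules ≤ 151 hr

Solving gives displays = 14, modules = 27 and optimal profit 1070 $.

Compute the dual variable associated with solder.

Check each constraint at x*: components 82/102 (slack 20); pick-and-place 192/192 (tight); solder 151/151 (tight).
Slack constraints have shadow price 0 (complementary slackness).
From A_Bᵀ y = c: 6·y_pick-and-place + 5·y_solder = 34; 4·y_pick-and-place + 3·y_solder = 22.
This yields shadow prices y_pick-and-place = 4, y_solder = 2.
Shadow price of solder = 2.

2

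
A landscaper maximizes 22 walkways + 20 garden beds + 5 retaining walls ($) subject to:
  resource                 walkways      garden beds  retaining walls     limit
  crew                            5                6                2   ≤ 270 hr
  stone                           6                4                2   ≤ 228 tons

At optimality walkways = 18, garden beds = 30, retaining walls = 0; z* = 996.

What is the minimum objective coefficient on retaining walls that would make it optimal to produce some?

Both crew and stone are binding at x*.
Dual feasibility on the basic columns requires 5·y_crew + 6·y_stone = 22, 6·y_crew + 4·y_stone = 20.
This yields shadow prices y_crew = 2, y_stone = 2.
retaining walls enters the basis when its profit ≥ yᵀa₃ = 2·2 + 2·2 = 8.

8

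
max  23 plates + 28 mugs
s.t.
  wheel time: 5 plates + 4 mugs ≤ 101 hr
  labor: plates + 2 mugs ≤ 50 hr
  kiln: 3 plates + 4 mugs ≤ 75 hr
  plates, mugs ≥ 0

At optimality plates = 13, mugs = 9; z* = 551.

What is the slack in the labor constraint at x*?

labor used = 1·13 + 2·9 = 31; slack = 50 − 31 = 19.

19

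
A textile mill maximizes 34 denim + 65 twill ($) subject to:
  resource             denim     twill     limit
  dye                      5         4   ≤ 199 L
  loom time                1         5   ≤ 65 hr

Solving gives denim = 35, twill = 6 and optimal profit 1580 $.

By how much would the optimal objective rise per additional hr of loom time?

Both dye and loom time are binding at x*.
From A_Bᵀ y = c: 5·y_dye + 1·y_loom time = 34; 4·y_dye + 5·y_loom time = 65.
This yields shadow prices y_dye = 5, y_loom time = 9.
Shadow price of loom time = 9.

9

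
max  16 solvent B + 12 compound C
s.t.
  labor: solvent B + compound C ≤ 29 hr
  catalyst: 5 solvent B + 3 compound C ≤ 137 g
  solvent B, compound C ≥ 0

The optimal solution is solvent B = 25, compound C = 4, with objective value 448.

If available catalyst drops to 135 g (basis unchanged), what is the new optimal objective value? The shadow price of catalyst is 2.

444

Δb = -2, so new z* = 448 + (2)·(-2) = 448 − 4 = 444.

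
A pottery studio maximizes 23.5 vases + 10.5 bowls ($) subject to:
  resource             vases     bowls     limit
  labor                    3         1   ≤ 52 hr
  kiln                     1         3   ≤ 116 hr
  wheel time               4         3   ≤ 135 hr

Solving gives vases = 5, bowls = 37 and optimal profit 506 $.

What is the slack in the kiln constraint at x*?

0

kiln used = 1·5 + 3·37 = 116; slack = 116 − 116 = 0.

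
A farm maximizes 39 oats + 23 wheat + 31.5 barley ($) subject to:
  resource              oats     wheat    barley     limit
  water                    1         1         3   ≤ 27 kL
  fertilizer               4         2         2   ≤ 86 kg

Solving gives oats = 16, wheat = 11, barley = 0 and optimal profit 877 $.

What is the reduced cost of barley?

Both water and fertilizer are binding at x*.
Dual feasibility on the basic columns requires 1·y_water + 4·y_fertilizer = 39, 1·y_water + 2·y_fertilizer = 23.
→ y_water = 7 and y_fertilizer = 8.
Reduced cost of barley: c₃ − yᵀa₃ = 31.5 − (7·3 + 8·2) = 31.5 − 37 = -5.5.

-5.5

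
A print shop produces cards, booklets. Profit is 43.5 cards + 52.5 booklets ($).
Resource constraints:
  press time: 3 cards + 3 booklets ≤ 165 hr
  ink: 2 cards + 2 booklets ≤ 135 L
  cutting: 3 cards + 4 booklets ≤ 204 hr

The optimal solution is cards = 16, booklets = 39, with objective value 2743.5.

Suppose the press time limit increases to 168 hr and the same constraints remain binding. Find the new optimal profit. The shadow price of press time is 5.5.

Δb = 3, so new z* = 2743.5 + (5.5)·(3) = 2743.5 + 16.5 = 2760.

2760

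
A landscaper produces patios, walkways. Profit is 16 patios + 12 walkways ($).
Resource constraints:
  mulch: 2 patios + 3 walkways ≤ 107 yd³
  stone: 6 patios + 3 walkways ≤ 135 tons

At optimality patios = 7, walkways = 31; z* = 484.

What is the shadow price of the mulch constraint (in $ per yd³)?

2

Check each constraint at x*: mulch 107/107 (tight); stone 135/135 (tight).
Dual feasibility on the basic columns requires 2·y_mulch + 6·y_stone = 16, 3·y_mulch + 3·y_stone = 12.
This yields shadow prices y_mulch = 2, y_stone = 2.
Shadow price of mulch = 2.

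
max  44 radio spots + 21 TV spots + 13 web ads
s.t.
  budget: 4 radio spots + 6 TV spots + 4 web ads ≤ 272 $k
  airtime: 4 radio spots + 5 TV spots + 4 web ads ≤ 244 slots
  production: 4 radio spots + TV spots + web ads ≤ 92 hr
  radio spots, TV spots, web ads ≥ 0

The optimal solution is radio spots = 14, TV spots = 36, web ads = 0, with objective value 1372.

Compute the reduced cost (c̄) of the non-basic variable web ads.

At the optimum: budget uses 272 of 272 (binding); airtime uses 236 of 244 (slack = 8); production uses 92 of 92 (binding).
By complementary slackness, y = 0 for the non-binding constraint.
Dual feasibility on the basic columns requires 4·y_budget + 4·y_production = 44, 6·y_budget + 1·y_production = 21.
→ y_budget = 2 and y_production = 9.
Reduced cost of web ads: c₃ − yᵀa₃ = 13 − (2·4 + 9·1) = 13 − 17 = -4.

-4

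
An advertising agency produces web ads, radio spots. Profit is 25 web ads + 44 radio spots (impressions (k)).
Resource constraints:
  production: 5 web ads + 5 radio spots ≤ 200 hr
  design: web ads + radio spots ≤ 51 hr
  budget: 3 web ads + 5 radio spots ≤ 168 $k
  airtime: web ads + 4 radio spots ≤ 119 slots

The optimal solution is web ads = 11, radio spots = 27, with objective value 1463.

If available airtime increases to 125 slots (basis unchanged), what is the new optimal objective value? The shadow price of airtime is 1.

Δb = 6, so new z* = 1463 + (1)·(6) = 1463 + 6 = 1469.

1469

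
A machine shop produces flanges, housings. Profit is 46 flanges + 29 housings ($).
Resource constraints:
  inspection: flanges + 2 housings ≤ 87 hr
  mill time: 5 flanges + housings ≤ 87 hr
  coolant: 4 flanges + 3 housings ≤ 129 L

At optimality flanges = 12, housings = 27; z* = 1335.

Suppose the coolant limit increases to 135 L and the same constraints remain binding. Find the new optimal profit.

1389

At the optimum: inspection uses 66 of 87 (slack = 21); mill time uses 87 of 87 (binding); coolant uses 129 of 129 (binding).
Since inspection is not tight, its dual is 0.
From A_Bᵀ y = c: 5·y_mill time + 4·y_coolant = 46; 1·y_mill time + 3·y_coolant = 29.
Solving: y_mill time = 2, y_coolant = 9.
Δz = y_coolant·Δb = 9 × (6) = 54, so new z* = 1335 + 54 = 1389.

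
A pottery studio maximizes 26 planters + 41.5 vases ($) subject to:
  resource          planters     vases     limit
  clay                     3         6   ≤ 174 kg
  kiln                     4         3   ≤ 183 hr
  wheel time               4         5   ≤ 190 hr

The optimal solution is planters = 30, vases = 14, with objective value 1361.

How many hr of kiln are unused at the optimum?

21

kiln used = 4·30 + 3·14 = 162; slack = 183 − 162 = 21.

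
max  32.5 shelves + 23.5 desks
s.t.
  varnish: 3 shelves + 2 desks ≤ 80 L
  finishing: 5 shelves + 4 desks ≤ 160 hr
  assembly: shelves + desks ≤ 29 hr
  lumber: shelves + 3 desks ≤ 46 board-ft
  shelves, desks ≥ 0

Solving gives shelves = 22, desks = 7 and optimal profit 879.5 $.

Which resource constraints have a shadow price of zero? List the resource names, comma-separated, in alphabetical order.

varnish: 80/80 (binding)
finishing: 138/160 (slack 22)
assembly: 29/29 (binding)
lumber: 43/46 (slack 3)
By complementary slackness, a constraint with positive slack has shadow price 0 → finishing, lumber.

finishing, lumber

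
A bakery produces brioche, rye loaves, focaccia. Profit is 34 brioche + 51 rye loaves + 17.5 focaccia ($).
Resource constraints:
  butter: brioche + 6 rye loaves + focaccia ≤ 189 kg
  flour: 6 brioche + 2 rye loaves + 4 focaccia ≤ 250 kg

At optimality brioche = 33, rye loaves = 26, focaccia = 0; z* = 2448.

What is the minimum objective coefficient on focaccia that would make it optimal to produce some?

Check each constraint at x*: butter 189/189 (tight); flour 250/250 (tight).
Dual feasibility on the basic columns requires 1·y_butter + 6·y_flour = 34, 6·y_butter + 2·y_flour = 51.
→ y_butter = 7 and y_flour = 4.5.
focaccia enters the basis when its profit ≥ yᵀa₃ = 7·1 + 4.5·4 = 25.

25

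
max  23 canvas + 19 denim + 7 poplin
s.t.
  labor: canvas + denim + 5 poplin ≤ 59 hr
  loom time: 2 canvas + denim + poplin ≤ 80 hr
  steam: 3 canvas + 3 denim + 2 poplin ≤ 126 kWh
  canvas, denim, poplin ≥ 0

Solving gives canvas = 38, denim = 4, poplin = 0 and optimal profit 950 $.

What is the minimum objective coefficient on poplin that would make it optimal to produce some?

14

At the optimum: labor uses 42 of 59 (slack = 17); loom time uses 80 of 80 (binding); steam uses 126 of 126 (binding).
Since labor is not tight, its dual is 0.
The binding rows give the dual system: 2·y_loom time + 3·y_steam = 23 and 1·y_loom time + 3·y_steam = 19.
→ y_loom time = 4 and y_steam = 5.
poplin enters the basis when its profit ≥ yᵀa₃ = 4·1 + 5·2 = 14.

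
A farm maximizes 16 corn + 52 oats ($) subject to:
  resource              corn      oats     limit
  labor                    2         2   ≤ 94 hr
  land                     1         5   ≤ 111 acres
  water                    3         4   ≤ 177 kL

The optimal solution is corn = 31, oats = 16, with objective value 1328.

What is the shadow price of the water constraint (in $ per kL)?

0

Check each constraint at x*: labor 94/94 (tight); land 111/111 (tight); water 157/177 (slack 20).
Slack constraints have shadow price 0 (complementary slackness).
From A_Bᵀ y = c: 2·y_labor + 1·y_land = 16; 2·y_labor + 5·y_land = 52.
Solving: y_labor = 3.5, y_land = 9.
Shadow price of water = 0.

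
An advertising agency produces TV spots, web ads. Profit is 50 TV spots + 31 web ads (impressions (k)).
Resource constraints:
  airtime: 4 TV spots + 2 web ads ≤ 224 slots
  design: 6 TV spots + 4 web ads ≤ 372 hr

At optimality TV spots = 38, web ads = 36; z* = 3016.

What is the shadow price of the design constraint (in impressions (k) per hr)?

6

Check each constraint at x*: airtime 224/224 (tight); design 372/372 (tight).
The binding rows give the dual system: 4·y_airtime + 6·y_design = 50 and 2·y_airtime + 4·y_design = 31.
This yields shadow prices y_airtime = 3.5, y_design = 6.
Shadow price of design = 6.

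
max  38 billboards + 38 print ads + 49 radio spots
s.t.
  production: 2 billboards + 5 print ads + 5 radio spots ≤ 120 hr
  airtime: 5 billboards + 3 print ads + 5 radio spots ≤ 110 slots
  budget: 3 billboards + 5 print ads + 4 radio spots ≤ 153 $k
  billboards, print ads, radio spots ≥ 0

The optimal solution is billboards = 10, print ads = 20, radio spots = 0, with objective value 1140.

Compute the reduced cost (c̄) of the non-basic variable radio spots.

-1

Binding: production and airtime. Non-binding: budget (23 unused).
Slack constraints have shadow price 0 (complementary slackness).
The binding rows give the dual system: 2·y_production + 5·y_airtime = 38 and 5·y_production + 3·y_airtime = 38.
→ y_production = 4 and y_airtime = 6.
Reduced cost of radio spots: c₃ − yᵀa₃ = 49 − (4·5 + 6·5) = 49 − 50 = -1.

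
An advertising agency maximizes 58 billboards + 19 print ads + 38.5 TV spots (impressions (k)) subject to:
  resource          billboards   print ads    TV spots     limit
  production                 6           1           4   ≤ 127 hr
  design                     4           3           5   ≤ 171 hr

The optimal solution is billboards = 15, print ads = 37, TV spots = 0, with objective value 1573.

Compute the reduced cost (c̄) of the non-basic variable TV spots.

-9.5

Check each constraint at x*: production 127/127 (tight); design 171/171 (tight).
The binding rows give the dual system: 6·y_production + 4·y_design = 58 and 1·y_production + 3·y_design = 19.
Solving: y_production = 7, y_design = 4.
Reduced cost of TV spots: c₃ − yᵀa₃ = 38.5 − (7·4 + 4·5) = 38.5 − 48 = -9.5.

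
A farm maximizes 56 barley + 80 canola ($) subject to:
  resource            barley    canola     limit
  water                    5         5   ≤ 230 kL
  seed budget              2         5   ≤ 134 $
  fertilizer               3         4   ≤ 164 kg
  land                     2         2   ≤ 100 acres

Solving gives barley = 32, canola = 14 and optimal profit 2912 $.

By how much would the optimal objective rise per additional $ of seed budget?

8

At the optimum: water uses 230 of 230 (binding); seed budget uses 134 of 134 (binding); fertilizer uses 152 of 164 (slack = 12); land uses 92 of 100 (slack = 8).
Since fertilizer, land are not tight, their duals are 0.
Dual feasibility on the basic columns requires 5·y_water + 2·y_seed budget = 56, 5·y_water + 5·y_seed budget = 80.
→ y_water = 8 and y_seed budget = 8.
Shadow price of seed budget = 8.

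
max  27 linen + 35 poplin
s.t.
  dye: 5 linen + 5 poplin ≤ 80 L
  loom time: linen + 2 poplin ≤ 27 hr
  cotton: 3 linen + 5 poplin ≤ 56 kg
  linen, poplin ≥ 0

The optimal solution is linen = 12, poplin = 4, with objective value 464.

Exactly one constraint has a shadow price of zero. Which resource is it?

dye: 80/80 (binding)
loom time: 20/27 (slack 7)
cotton: 56/56 (binding)
By complementary slackness, a constraint with positive slack has shadow price 0 → loom time.

loom time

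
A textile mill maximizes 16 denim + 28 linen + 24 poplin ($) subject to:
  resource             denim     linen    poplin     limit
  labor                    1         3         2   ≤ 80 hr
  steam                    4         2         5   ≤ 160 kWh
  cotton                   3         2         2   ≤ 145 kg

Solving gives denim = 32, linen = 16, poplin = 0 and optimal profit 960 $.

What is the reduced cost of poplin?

At the optimum: labor uses 80 of 80 (binding); steam uses 160 of 160 (binding); cotton uses 128 of 145 (slack = 17).
By complementary slackness, y = 0 for the non-binding constraint.
Dual feasibility on the basic columns requires 1·y_labor + 4·y_steam = 16, 3·y_labor + 2·y_steam = 28.
→ y_labor = 8 and y_steam = 2.
Reduced cost of poplin: c₃ − yᵀa₃ = 24 − (8·2 + 2·5) = 24 − 26 = -2.

-2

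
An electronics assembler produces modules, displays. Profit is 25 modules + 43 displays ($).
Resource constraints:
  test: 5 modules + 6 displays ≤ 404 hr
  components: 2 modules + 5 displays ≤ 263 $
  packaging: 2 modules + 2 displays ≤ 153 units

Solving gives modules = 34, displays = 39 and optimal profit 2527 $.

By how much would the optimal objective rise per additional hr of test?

3

At the optimum: test uses 404 of 404 (binding); components uses 263 of 263 (binding); packaging uses 146 of 153 (slack = 7).
Slack constraints have shadow price 0 (complementary slackness).
From A_Bᵀ y = c: 5·y_test + 2·y_components = 25; 6·y_test + 5·y_components = 43.
→ y_test = 3 and y_components = 5.
Shadow price of test = 3.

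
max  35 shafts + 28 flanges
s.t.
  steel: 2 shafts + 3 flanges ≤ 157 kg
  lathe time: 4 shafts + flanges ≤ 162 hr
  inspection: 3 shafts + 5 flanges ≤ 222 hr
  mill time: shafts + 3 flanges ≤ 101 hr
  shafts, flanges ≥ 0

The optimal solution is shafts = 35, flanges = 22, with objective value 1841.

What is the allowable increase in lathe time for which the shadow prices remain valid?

19.25

Binding constraints: lathe time, mill time. The basis is B = [[4,1],[1,3]] with det 11.
Per unit increase in lathe time, x* moves by d = (0.2727, -0.0909).
The basis stays optimal until inspection becomes binding; allowable increase = 19.25 hr.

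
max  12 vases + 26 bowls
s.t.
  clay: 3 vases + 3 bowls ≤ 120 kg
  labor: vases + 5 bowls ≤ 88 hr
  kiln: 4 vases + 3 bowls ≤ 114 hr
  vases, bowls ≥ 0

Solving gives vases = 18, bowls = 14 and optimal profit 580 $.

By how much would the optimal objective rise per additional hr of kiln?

2

Binding: labor and kiln. Non-binding: clay (24 unused).
Since clay is not tight, its dual is 0.
From A_Bᵀ y = c: 1·y_labor + 4·y_kiln = 12; 5·y_labor + 3·y_kiln = 26.
This yields shadow prices y_labor = 4, y_kiln = 2.
Shadow price of kiln = 2.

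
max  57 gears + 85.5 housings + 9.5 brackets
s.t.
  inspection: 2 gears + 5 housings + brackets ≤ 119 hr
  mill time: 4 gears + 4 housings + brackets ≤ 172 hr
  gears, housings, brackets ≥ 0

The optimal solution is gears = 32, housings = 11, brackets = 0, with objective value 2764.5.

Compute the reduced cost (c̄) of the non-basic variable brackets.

Check each constraint at x*: inspection 119/119 (tight); mill time 172/172 (tight).
From A_Bᵀ y = c: 2·y_inspection + 4·y_mill time = 57; 5·y_inspection + 4·y_mill time = 85.5.
→ y_inspection = 9.5 and y_mill time = 9.5.
Reduced cost of brackets: c₃ − yᵀa₃ = 9.5 − (9.5·1 + 9.5·1) = 9.5 − 19 = -9.5.

-9.5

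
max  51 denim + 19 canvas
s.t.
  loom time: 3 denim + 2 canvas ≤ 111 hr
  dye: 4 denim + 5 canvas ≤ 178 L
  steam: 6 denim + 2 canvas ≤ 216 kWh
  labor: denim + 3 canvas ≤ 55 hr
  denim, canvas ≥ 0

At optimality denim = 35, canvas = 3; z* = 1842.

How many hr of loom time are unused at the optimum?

loom time used = 3·35 + 2·3 = 111; slack = 111 − 111 = 0.

0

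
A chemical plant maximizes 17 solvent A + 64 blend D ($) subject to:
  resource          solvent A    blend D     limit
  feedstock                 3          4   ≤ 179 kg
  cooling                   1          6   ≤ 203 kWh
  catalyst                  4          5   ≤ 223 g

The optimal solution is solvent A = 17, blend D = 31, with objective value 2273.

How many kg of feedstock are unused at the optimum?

4

feedstock used = 3·17 + 4·31 = 175; slack = 179 − 175 = 4.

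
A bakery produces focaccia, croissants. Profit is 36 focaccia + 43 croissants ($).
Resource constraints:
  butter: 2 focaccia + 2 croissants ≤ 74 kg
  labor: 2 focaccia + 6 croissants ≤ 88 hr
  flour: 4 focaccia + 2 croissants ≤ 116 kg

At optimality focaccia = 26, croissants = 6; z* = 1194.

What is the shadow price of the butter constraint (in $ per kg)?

Binding: labor and flour. Non-binding: butter (10 unused).
Slack constraints have shadow price 0 (complementary slackness).
The binding rows give the dual system: 2·y_labor + 4·y_flour = 36 and 6·y_labor + 2·y_flour = 43.
→ y_labor = 5 and y_flour = 6.5.
Shadow price of butter = 0.

0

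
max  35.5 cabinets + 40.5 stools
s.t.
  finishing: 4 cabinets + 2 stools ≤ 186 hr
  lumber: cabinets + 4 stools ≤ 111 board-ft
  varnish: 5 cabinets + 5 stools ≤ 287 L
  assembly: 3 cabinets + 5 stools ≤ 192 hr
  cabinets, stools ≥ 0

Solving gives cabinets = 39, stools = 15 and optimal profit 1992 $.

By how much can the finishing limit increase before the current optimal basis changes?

23.8

Binding constraints: finishing, assembly. The basis is B = [[4,2],[3,5]] with det 14.
Per unit increase in finishing, x* moves by d = (0.3571, -0.2143).
The basis stays optimal until varnish becomes binding; allowable increase = 23.8 hr.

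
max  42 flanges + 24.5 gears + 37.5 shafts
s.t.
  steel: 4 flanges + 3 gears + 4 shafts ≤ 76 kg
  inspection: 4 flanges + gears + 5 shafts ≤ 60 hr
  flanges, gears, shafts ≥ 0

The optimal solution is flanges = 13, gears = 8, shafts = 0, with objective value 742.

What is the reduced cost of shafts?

Both steel and inspection are binding at x*.
The binding rows give the dual system: 4·y_steel + 4·y_inspection = 42 and 3·y_steel + 1·y_inspection = 24.5.
→ y_steel = 7 and y_inspection = 3.5.
Reduced cost of shafts: c₃ − yᵀa₃ = 37.5 − (7·4 + 3.5·5) = 37.5 − 45.5 = -8.

-8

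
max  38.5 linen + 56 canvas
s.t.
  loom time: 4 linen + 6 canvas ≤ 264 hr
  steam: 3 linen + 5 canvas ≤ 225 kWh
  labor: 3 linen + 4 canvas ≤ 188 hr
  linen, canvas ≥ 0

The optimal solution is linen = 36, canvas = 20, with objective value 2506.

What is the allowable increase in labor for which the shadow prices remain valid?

Binding constraints: loom time, labor. The basis is B = [[4,6],[3,4]] with det -2.
Per unit increase in labor, x* moves by d = (3, -2).
The basis stays optimal until canvas reaches 0; allowable increase = 10 hr.

10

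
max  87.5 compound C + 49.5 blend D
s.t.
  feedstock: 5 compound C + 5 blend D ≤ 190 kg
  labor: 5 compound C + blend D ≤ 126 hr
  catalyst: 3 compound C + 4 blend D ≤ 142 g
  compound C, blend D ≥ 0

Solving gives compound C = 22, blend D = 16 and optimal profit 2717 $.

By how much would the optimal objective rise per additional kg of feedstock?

8

Check each constraint at x*: feedstock 190/190 (tight); labor 126/126 (tight); catalyst 130/142 (slack 12).
Slack constraints have shadow price 0 (complementary slackness).
Dual feasibility on the basic columns requires 5·y_feedstock + 5·y_labor = 87.5, 5·y_feedstock + 1·y_labor = 49.5.
This yields shadow prices y_feedstock = 8, y_labor = 9.5.
Shadow price of feedstock = 8.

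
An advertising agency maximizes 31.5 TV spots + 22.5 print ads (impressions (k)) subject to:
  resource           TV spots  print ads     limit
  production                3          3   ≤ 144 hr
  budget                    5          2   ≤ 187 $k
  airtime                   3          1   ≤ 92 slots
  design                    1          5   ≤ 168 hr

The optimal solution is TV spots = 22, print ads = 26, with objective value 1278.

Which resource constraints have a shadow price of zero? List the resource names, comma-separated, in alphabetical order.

production: 144/144 (binding)
budget: 162/187 (slack 25)
airtime: 92/92 (binding)
design: 152/168 (slack 16)
By complementary slackness, a constraint with positive slack has shadow price 0 → budget, design.

budget, design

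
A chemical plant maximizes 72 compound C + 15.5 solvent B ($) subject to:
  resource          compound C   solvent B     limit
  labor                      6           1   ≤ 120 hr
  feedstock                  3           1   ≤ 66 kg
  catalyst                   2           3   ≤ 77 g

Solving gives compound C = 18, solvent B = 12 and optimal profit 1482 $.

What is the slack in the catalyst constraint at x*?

5

catalyst used = 2·18 + 3·12 = 72; slack = 77 − 72 = 5.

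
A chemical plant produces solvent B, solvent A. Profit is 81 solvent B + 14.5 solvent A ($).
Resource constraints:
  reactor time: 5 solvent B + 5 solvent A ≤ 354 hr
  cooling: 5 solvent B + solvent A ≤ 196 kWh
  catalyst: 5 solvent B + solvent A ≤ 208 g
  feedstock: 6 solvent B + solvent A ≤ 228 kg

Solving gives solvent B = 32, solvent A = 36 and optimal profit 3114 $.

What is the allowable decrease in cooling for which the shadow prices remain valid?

6

Binding constraints: cooling, feedstock. The basis is B = [[5,1],[6,1]] with det -1.
Per unit decrease in cooling, x* moves by d = (1, -6).
The basis stays optimal until solvent A reaches 0; allowable decrease = 6 kWh.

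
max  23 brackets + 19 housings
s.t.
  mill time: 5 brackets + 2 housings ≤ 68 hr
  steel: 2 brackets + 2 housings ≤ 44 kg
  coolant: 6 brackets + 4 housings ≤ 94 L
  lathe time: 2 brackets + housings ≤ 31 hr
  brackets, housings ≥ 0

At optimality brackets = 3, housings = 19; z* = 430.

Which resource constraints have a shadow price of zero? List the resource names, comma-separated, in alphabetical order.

mill time: 53/68 (slack 15)
steel: 44/44 (binding)
coolant: 94/94 (binding)
lathe time: 25/31 (slack 6)
By complementary slackness, a constraint with positive slack has shadow price 0 → lathe time, mill time.

lathe time, mill time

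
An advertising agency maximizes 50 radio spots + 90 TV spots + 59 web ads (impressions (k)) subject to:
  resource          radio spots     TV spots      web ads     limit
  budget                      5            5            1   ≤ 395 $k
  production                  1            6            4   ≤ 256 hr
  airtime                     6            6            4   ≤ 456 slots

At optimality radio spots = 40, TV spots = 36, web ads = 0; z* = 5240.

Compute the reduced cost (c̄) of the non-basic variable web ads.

Binding: production and airtime. Non-binding: budget (15 unused).
Since budget is not tight, its dual is 0.
Dual feasibility on the basic columns requires 1·y_production + 6·y_airtime = 50, 6·y_production + 6·y_airtime = 90.
Solving: y_production = 8, y_airtime = 7.
Reduced cost of web ads: c₃ − yᵀa₃ = 59 − (8·4 + 7·4) = 59 − 60 = -1.

-1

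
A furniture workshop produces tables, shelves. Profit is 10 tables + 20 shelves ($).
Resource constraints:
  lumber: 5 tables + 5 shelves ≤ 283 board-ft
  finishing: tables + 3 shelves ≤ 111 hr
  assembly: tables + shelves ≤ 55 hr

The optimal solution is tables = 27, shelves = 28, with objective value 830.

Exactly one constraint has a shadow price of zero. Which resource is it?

lumber

lumber: 275/283 (slack 8)
finishing: 111/111 (binding)
assembly: 55/55 (binding)
By complementary slackness, a constraint with positive slack has shadow price 0 → lumber.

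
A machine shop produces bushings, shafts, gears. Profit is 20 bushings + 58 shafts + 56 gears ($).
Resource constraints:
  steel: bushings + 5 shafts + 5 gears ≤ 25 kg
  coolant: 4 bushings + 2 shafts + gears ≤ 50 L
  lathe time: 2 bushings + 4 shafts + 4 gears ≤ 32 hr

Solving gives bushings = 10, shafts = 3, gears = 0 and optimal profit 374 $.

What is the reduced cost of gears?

At the optimum: steel uses 25 of 25 (binding); coolant uses 46 of 50 (slack = 4); lathe time uses 32 of 32 (binding).
Slack constraints have shadow price 0 (complementary slackness).
From A_Bᵀ y = c: 1·y_steel + 2·y_lathe time = 20; 5·y_steel + 4·y_lathe time = 58.
Solving: y_steel = 6, y_lathe time = 7.
Reduced cost of gears: c₃ − yᵀa₃ = 56 − (6·5 + 7·4) = 56 − 58 = -2.

-2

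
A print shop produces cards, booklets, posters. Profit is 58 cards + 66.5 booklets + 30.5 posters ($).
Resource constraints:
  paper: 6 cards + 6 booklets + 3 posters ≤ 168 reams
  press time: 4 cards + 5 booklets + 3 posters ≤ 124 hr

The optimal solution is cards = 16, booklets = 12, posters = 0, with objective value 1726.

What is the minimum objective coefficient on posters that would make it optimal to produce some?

37.5

Both paper and press time are binding at x*.
From A_Bᵀ y = c: 6·y_paper + 4·y_press time = 58; 6·y_paper + 5·y_press time = 66.5.
Solving: y_paper = 4, y_press time = 8.5.
posters enters the basis when its profit ≥ yᵀa₃ = 4·3 + 8.5·3 = 37.5.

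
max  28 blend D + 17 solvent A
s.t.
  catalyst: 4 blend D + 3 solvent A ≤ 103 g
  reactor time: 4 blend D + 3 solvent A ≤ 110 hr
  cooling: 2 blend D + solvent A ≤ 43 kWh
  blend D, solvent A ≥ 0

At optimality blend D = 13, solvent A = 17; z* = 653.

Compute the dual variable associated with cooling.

At the optimum: catalyst uses 103 of 103 (binding); reactor time uses 103 of 110 (slack = 7); cooling uses 43 of 43 (binding).
Since reactor time is not tight, its dual is 0.
The binding rows give the dual system: 4·y_catalyst + 2·y_cooling = 28 and 3·y_catalyst + 1·y_cooling = 17.
This yields shadow prices y_catalyst = 3, y_cooling = 8.
Shadow price of cooling = 8.

8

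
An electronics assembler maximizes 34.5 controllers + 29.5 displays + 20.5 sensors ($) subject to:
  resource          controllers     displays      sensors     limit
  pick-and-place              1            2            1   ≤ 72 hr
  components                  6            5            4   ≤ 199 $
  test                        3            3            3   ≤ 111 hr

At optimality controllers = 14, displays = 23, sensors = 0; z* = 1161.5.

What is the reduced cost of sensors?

At the optimum: pick-and-place uses 60 of 72 (slack = 12); components uses 199 of 199 (binding); test uses 111 of 111 (binding).
Since pick-and-place is not tight, its dual is 0.
The binding rows give the dual system: 6·y_components + 3·y_test = 34.5 and 5·y_components + 3·y_test = 29.5.
→ y_components = 5 and y_test = 1.5.
Reduced cost of sensors: c₃ − yᵀa₃ = 20.5 − (5·4 + 1.5·3) = 20.5 − 24.5 = -4.

-4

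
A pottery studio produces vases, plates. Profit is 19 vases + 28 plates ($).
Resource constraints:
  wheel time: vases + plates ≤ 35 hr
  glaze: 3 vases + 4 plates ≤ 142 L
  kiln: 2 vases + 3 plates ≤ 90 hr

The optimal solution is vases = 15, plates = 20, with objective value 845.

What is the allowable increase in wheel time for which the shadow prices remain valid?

10

Binding constraints: wheel time, kiln. The basis is B = [[1,1],[2,3]] with det 1.
Per unit increase in wheel time, x* moves by d = (3, -2).
The basis stays optimal until plates reaches 0; allowable increase = 10 hr.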